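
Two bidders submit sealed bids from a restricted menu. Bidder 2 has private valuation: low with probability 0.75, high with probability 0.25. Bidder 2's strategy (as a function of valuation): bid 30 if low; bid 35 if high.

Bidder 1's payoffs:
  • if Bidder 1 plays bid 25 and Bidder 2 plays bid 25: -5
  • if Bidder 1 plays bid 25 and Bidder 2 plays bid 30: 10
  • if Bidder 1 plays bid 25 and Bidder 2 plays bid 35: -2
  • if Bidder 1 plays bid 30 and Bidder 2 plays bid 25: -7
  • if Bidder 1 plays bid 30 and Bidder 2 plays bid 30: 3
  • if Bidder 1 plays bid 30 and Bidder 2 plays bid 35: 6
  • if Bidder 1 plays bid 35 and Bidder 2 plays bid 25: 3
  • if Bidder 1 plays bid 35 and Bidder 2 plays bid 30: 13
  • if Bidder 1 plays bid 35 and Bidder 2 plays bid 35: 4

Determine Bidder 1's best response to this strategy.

bid 35

E[bid 25] = 0.75·(10) + 0.25·(-2) = 7
E[bid 30] = 0.75·(3) + 0.25·(6) = 3.75
E[bid 35] = 0.75·(13) + 0.25·(4) = 10.75
Best response: bid 35 (10.75 is the largest).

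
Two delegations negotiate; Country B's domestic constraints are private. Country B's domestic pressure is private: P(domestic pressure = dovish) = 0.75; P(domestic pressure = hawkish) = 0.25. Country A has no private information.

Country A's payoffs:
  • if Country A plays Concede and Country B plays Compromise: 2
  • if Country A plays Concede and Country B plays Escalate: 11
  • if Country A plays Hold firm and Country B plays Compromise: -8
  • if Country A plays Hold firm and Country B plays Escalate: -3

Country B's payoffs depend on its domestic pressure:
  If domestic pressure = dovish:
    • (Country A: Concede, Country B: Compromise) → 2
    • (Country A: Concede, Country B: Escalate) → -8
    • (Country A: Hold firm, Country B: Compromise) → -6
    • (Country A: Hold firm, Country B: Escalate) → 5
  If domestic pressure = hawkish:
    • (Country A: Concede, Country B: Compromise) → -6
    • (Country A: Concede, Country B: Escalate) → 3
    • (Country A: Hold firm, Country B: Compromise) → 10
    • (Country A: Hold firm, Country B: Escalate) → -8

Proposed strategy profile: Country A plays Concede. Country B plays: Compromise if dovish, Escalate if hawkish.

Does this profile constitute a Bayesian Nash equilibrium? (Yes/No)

Country A plays Concede: E[Concede] = 0.75·(2) + 0.25·(11) = 4.25; E[Hold firm] = -6.75. Best-responding. ✓
Country B (domestic pressure dovish), facing Concede: Compromise gives 2, Escalate gives -8. Proposed Compromise is best. ✓
Country B (domestic pressure hawkish), facing Concede: Compromise gives -6, Escalate gives 3. Proposed Escalate is best. ✓

Yes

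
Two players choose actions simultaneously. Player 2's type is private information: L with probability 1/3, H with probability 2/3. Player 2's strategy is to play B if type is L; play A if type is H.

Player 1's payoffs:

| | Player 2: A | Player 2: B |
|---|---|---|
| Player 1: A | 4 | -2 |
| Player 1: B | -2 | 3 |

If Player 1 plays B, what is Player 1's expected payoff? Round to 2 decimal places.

E[B] = 1/3·3 + 2/3·(-2) = 1 + (-4/3) = -1/3

-0.33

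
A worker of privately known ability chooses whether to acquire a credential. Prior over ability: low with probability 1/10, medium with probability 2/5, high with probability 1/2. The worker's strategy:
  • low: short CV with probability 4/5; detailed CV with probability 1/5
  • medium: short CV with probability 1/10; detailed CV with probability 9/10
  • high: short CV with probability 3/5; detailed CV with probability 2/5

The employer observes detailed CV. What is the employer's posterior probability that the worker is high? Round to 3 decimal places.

Apply Bayes' rule using the sender's strategy as the likelihood.
P(detailed CV) = (1/10)·(1/5) + (2/5)·(9/10) + (1/2)·(2/5) = 29/50
P(high | detailed CV) = ((1/2)·(2/5)) / (29/50) = (1/5) / (29/50) = 10/29

0.345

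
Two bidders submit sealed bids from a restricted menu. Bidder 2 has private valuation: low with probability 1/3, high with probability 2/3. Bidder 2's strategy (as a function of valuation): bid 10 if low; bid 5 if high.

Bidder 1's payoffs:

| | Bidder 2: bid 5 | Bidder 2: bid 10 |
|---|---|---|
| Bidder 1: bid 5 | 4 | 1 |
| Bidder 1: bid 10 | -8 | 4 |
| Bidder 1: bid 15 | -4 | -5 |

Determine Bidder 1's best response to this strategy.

bid 5

Compute Bidder 1's expected payoff for each action, taking the expectation over Bidder 2's type.
E[bid 5] = 1/3·(1) + 2/3·(4) = 3
E[bid 10] = 1/3·(4) + 2/3·(-8) = -4
E[bid 15] = 1/3·(-5) + 2/3·(-4) = -13/3
Best response: bid 5 (3 is the largest).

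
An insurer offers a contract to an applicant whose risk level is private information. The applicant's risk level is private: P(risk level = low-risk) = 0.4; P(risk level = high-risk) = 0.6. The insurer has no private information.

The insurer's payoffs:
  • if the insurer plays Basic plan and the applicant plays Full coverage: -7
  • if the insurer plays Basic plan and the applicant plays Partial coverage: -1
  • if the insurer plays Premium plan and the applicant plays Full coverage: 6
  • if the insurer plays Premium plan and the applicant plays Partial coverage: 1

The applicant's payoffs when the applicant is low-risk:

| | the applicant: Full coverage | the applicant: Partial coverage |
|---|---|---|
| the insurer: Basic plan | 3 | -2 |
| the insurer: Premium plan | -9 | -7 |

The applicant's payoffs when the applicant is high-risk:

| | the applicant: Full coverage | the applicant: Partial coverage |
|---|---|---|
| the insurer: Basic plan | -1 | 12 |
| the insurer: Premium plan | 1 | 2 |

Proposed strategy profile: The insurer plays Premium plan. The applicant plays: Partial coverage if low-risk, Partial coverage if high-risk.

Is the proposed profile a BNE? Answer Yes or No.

Yes

A profile is a BNE iff every type of every player is best-responding given beliefs about the other side.
The insurer plays Premium plan: E[Premium plan] = 0.4·(1) + 0.6·(1) = 1; E[Basic plan] = -1. Best-responding. ✓
The applicant (risk level low-risk), facing Premium plan: Full coverage gives -9, Partial coverage gives -7. Proposed Partial coverage is best. ✓
The applicant (risk level high-risk), facing Premium plan: Full coverage gives 1, Partial coverage gives 2. Proposed Partial coverage is best. ✓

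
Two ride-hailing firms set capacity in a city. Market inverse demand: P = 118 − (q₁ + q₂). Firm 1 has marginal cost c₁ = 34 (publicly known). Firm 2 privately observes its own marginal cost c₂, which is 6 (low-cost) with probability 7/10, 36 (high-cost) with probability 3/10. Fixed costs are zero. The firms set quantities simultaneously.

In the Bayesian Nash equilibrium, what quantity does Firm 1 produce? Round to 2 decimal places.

Firm 2 with cost c maximizes (118 − (q₁+q₂) − c)·q₂, giving q₂(c) = (118 − c − q₁)/2.
E[c₂] = 7/10·6 + 3/10·36 = 15
Firm 1's FOC against E[q₂] yields q₁ = (118 − 2·34 + E[c₂])/3 = (118 − 68 + 15)/3 = 21.6667.

21.67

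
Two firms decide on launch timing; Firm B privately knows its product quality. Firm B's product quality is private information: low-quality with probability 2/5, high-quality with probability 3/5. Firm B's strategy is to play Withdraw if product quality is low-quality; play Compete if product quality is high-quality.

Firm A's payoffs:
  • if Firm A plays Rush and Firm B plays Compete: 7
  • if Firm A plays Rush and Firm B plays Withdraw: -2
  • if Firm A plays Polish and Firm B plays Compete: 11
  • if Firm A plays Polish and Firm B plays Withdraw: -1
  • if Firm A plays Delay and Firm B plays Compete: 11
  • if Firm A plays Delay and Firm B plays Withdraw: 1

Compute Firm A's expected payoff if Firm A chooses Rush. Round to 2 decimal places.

E[Rush] = 2/5·(-2) + 3/5·7 = (-4/5) + 21/5 = 17/5

3.40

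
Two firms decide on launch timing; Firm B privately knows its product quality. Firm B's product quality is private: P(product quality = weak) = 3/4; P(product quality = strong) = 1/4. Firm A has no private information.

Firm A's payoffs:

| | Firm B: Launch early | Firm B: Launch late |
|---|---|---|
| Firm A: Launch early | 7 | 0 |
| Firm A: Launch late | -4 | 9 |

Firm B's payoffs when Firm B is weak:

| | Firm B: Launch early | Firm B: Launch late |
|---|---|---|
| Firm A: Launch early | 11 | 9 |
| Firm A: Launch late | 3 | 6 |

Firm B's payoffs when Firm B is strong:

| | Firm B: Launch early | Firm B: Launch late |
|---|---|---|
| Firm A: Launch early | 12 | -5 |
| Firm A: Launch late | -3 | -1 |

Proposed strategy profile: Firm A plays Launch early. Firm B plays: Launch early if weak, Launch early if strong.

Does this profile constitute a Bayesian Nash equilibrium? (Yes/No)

Firm A plays Launch early: E[Launch early] = 3/4·(7) + 1/4·(7) = 7; E[Launch late] = -4. Best-responding. ✓
Firm B (product quality weak), facing Launch early: Launch early gives 11, Launch late gives 9. Proposed Launch early is best. ✓
Firm B (product quality strong), facing Launch early: Launch early gives 12, Launch late gives -5. Proposed Launch early is best. ✓

Yes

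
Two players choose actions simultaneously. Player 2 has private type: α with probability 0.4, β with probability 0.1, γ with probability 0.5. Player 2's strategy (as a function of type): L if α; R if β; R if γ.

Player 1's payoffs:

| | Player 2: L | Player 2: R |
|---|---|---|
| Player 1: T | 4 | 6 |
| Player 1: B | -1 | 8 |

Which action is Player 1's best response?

T

E[T] = 0.4·(4) + 0.1·(6) + 0.5·(6) = 5.2
E[B] = 0.4·(-1) + 0.1·(8) + 0.5·(8) = 4.4
Best response: T (5.2 is the largest).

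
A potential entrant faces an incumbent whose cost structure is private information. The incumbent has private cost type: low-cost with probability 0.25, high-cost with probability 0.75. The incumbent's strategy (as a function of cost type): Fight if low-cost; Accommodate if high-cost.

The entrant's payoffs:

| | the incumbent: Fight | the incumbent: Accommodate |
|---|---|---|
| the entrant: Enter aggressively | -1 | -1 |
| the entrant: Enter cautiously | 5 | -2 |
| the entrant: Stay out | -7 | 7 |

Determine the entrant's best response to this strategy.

E[Enter aggressively] = 0.25·(-1) + 0.75·(-1) = -1
E[Enter cautiously] = 0.25·(5) + 0.75·(-2) = -0.25
E[Stay out] = 0.25·(-7) + 0.75·(7) = 3.5
Best response: Stay out (3.5 is the largest).

Stay out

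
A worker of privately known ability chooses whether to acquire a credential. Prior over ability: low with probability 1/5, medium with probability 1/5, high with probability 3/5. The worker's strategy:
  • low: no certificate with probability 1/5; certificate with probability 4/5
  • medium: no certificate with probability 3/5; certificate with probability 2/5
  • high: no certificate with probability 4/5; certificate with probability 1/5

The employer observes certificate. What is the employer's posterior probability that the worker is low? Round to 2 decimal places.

Apply Bayes' rule using the sender's strategy as the likelihood.
P(certificate) = (1/5)·(4/5) + (1/5)·(2/5) + (3/5)·(1/5) = 9/25
P(low | certificate) = ((1/5)·(4/5)) / (9/25) = (4/25) / (9/25) = 4/9

0.44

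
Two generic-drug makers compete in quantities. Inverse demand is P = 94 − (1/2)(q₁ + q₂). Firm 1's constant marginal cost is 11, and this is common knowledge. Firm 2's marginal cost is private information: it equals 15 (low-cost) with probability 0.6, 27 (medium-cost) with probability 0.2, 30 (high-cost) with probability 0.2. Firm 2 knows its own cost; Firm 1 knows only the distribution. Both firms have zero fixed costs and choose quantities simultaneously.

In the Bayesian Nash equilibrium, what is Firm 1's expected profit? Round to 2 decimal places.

Firm 2 with cost c maximizes (94 − (1/2)(q₁+q₂) − c)·q₂, giving q₂(c) = (94 − c − (1/2)q₁).
E[c₂] = 0.6·15 + 0.2·27 + 0.2·30 = 20.4
Firm 1's FOC against E[q₂] yields q₁ = (94 − 2·11 + E[c₂])/(3/2) = (94 − 22 + 20.4)/(3/2) = 61.6.
E[P] = 94 − (1/2)·(q₁ + E[q₂]) = 41.8; Firm 1's expected profit = (E[P] − 11)·q₁ = (41.8 − 11)·61.6 = 1897.28.

1897.28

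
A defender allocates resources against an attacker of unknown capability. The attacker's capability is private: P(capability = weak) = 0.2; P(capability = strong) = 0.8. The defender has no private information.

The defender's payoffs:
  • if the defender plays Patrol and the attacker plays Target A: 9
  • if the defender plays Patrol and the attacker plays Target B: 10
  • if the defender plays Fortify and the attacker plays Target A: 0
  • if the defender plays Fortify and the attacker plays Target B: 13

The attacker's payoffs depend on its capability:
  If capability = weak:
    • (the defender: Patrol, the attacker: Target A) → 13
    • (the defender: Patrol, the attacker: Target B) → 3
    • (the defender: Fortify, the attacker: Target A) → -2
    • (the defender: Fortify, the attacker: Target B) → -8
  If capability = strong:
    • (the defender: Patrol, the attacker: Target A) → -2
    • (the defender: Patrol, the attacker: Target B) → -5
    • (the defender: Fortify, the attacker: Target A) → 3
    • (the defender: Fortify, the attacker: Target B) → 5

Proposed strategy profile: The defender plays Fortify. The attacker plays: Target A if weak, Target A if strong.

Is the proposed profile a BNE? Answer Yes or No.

The defender plays Fortify: E[Fortify] = 0.2·(0) + 0.8·(0) = 0; E[Patrol] = 9. Not best-responding. ✗
The attacker (capability weak), facing Fortify: Target A gives -2, Target B gives -8. Proposed Target A is best. ✓
The attacker (capability strong), facing Fortify: Target A gives 3, Target B gives 5. Proposed Target A is not best — profitable deviation exists. ✗

No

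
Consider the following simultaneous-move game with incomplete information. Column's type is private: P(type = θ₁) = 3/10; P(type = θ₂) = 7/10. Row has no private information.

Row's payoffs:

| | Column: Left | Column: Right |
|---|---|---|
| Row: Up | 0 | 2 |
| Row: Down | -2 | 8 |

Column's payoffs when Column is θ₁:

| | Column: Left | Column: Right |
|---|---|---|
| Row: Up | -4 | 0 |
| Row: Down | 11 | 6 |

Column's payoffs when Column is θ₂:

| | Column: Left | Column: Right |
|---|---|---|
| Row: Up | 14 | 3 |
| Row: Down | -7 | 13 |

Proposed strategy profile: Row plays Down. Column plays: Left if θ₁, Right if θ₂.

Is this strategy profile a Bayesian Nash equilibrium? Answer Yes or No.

Yes

Row plays Down: E[Down] = 3/10·(-2) + 7/10·(8) = 5; E[Up] = 7/5. Best-responding. ✓
Column (type θ₁), facing Down: Left gives 11, Right gives 6. Proposed Left is best. ✓
Column (type θ₂), facing Down: Left gives -7, Right gives 13. Proposed Right is best. ✓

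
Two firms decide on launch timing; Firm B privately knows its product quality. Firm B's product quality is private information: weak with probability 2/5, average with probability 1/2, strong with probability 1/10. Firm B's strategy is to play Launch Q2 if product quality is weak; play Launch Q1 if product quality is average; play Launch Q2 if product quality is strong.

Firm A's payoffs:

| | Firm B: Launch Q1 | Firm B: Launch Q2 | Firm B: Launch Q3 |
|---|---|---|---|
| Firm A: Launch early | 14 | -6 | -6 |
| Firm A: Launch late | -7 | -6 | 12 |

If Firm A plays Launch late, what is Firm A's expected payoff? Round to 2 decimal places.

-6.50

E[Launch late] = 2/5·(-6) + 1/2·(-7) + 1/10·(-6) = (-12/5) + (-7/2) + (-3/5) = -13/2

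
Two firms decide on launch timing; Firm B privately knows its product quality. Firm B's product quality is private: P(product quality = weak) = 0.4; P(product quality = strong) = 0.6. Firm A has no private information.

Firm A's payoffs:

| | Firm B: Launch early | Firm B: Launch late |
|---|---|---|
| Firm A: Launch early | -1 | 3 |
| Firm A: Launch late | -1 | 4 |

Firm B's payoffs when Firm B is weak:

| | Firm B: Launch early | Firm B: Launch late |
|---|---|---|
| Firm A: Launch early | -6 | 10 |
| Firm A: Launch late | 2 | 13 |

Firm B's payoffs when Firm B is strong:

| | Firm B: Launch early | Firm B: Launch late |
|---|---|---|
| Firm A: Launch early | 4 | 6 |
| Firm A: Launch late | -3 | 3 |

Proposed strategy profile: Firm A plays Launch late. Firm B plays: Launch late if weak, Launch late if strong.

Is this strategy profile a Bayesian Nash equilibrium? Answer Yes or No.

Firm A plays Launch late: E[Launch late] = 0.4·(4) + 0.6·(4) = 4; E[Launch early] = 3. Best-responding. ✓
Firm B (product quality weak), facing Launch late: Launch early gives 2, Launch late gives 13. Proposed Launch late is best. ✓
Firm B (product quality strong), facing Launch late: Launch early gives -3, Launch late gives 3. Proposed Launch late is best. ✓

Yes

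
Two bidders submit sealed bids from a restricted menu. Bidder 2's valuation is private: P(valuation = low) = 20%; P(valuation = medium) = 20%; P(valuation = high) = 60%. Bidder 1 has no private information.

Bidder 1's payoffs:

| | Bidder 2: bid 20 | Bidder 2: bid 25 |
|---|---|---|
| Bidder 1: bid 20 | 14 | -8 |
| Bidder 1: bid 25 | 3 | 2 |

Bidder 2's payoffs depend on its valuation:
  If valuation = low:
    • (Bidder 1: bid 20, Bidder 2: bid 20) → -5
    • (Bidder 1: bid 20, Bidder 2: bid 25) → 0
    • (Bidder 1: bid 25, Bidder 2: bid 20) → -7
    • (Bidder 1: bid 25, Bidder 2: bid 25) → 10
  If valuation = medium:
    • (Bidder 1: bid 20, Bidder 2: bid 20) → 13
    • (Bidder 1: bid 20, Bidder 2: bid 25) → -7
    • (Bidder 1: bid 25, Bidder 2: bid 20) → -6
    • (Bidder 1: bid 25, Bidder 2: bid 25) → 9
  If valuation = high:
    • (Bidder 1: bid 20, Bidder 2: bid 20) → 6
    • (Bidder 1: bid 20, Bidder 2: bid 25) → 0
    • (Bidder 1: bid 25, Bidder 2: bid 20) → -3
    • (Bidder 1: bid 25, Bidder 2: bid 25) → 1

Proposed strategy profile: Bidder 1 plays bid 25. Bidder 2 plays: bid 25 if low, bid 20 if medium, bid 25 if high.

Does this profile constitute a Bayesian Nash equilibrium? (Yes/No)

A profile is a BNE iff every type of every player is best-responding given beliefs about the other side.
Bidder 1 plays bid 25: E[bid 25] = 0.2·(2) + 0.2·(3) + 0.6·(2) = 2.2; E[bid 20] = -3.6. Best-responding. ✓
Bidder 2 (valuation low), facing bid 25: bid 20 gives -7, bid 25 gives 10. Proposed bid 25 is best. ✓
Bidder 2 (valuation medium), facing bid 25: bid 20 gives -6, bid 25 gives 9. Proposed bid 20 is not best — profitable deviation exists. ✗
Bidder 2 (valuation high), facing bid 25: bid 20 gives -3, bid 25 gives 1. Proposed bid 25 is best. ✓

No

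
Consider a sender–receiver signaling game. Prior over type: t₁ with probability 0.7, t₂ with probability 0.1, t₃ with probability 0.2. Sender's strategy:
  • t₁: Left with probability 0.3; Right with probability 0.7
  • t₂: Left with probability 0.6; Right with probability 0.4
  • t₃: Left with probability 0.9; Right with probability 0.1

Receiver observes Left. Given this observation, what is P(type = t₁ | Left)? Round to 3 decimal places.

Apply Bayes' rule using the sender's strategy as the likelihood.
P(Left) = 0.7·0.3 + 0.1·0.6 + 0.2·0.9 = 0.45
P(t₁ | Left) = (0.7·0.3) / 0.45 = 0.21 / 0.45 = 0.466667

0.467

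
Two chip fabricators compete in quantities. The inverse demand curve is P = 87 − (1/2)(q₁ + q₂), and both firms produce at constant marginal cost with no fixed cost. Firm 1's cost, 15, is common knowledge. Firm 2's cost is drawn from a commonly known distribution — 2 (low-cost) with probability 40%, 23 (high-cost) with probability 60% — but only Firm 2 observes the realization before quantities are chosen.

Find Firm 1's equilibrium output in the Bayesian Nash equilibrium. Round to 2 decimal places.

Firm 2 with cost c maximizes (87 − (1/2)(q₁+q₂) − c)·q₂, giving q₂(c) = (87 − c − (1/2)q₁).
E[c₂] = 0.4·2 + 0.6·23 = 14.6
Firm 1's FOC against E[q₂] yields q₁ = (87 − 2·15 + E[c₂])/(3/2) = (87 − 30 + 14.6)/(3/2) = 47.7333.

47.73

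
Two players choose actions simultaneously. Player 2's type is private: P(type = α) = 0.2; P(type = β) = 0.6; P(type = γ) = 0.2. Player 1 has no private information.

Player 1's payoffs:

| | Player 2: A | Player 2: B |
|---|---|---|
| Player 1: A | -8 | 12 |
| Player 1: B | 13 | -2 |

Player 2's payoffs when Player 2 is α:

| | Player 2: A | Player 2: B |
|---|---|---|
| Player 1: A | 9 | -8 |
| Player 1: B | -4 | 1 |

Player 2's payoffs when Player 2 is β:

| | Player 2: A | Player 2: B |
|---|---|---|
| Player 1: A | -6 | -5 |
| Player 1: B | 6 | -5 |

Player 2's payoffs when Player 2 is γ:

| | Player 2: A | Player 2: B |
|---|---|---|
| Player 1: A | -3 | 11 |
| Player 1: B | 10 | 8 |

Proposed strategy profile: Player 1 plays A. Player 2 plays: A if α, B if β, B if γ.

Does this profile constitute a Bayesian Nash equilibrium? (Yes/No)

A profile is a BNE iff every type of every player is best-responding given beliefs about the other side.
Player 1 plays A: E[A] = 0.2·(-8) + 0.6·(12) + 0.2·(12) = 8; E[B] = 1. Best-responding. ✓
Player 2 (type α), facing A: A gives 9, B gives -8. Proposed A is best. ✓
Player 2 (type β), facing A: A gives -6, B gives -5. Proposed B is best. ✓
Player 2 (type γ), facing A: A gives -3, B gives 11. Proposed B is best. ✓

Yes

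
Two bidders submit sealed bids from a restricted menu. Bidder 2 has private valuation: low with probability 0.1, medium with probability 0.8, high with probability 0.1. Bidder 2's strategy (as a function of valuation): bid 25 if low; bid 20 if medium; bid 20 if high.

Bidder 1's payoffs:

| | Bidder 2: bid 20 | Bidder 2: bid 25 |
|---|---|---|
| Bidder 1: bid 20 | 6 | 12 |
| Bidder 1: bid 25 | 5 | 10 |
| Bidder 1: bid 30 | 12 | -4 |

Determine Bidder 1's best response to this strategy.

bid 30

Compute Bidder 1's expected payoff for each action, taking the expectation over Bidder 2's type.
E[bid 20] = 0.1·(12) + 0.8·(6) + 0.1·(6) = 6.6
E[bid 25] = 0.1·(10) + 0.8·(5) + 0.1·(5) = 5.5
E[bid 30] = 0.1·(-4) + 0.8·(12) + 0.1·(12) = 10.4
Best response: bid 30 (10.4 is the largest).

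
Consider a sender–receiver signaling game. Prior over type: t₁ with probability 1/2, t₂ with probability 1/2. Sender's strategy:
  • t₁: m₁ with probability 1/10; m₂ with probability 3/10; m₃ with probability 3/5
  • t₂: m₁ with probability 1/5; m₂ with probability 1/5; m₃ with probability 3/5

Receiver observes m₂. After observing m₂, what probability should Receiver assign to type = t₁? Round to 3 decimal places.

0.600

P(m₂) = (1/2)·(3/10) + (1/2)·(1/5) = 1/4
P(t₁ | m₂) = ((1/2)·(3/10)) / (1/4) = (3/20) / (1/4) = 3/5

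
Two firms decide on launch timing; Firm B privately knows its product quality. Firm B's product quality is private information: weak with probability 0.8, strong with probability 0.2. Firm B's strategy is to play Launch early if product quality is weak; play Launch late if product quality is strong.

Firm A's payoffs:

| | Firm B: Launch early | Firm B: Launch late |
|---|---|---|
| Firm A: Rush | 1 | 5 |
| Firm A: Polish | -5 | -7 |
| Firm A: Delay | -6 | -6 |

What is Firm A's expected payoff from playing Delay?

E[Delay] = 0.8·(-6) + 0.2·(-6) = (-4.8) + (-1.2) = -6

-6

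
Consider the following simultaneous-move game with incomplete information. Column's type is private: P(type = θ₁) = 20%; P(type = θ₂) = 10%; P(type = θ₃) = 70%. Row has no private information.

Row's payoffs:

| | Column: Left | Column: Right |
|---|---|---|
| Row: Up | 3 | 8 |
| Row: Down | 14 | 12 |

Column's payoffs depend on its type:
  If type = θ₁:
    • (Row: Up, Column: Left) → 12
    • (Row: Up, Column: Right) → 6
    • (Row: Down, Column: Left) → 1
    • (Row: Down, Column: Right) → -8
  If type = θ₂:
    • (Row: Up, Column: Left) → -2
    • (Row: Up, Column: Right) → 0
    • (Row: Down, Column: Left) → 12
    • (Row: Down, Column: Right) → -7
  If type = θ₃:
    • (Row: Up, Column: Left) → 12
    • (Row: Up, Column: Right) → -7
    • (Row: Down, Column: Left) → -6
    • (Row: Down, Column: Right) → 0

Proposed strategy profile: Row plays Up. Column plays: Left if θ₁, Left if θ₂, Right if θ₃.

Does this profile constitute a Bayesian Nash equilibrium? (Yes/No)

No

Row plays Up: E[Up] = 0.2·(3) + 0.1·(3) + 0.7·(8) = 6.5; E[Down] = 12.6. Not best-responding. ✗
Column (type θ₁), facing Up: Left gives 12, Right gives 6. Proposed Left is best. ✓
Column (type θ₂), facing Up: Left gives -2, Right gives 0. Proposed Left is not best — profitable deviation exists. ✗
Column (type θ₃), facing Up: Left gives 12, Right gives -7. Proposed Right is not best — profitable deviation exists. ✗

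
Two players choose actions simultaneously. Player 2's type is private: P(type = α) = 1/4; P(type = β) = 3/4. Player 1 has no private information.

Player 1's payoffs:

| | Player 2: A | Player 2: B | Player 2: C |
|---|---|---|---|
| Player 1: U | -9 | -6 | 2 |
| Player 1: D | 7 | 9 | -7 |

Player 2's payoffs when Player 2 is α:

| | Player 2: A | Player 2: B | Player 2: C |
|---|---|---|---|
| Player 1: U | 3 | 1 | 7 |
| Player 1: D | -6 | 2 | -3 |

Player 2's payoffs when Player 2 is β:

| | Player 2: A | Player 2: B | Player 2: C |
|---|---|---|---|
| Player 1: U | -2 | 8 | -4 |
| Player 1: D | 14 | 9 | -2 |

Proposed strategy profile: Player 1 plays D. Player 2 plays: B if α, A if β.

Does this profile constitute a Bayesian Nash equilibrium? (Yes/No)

A profile is a BNE iff every type of every player is best-responding given beliefs about the other side.
Player 1 plays D: E[D] = 1/4·(9) + 3/4·(7) = 15/2; E[U] = -33/4. Best-responding. ✓
Player 2 (type α), facing D: A gives -6, B gives 2, C gives -3. Proposed B is best. ✓
Player 2 (type β), facing D: A gives 14, B gives 9, C gives -2. Proposed A is best. ✓

Yes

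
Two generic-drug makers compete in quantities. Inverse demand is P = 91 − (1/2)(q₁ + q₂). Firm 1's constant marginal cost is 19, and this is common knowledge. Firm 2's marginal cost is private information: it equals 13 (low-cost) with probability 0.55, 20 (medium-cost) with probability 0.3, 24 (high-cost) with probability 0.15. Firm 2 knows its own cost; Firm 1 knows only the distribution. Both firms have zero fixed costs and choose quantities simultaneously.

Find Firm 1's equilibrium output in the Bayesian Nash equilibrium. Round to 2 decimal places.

46.50

Each type of Firm 2 best-responds to q₁; Firm 1 best-responds to the expected q₂ over Firm 2's types.
Firm 2 with cost c maximizes (91 − (1/2)(q₁+q₂) − c)·q₂, giving q₂(c) = (91 − c − (1/2)q₁).
E[c₂] = 0.55·13 + 0.3·20 + 0.15·24 = 16.75
Firm 1's FOC against E[q₂] yields q₁ = (91 − 2·19 + E[c₂])/(3/2) = (91 − 38 + 16.75)/(3/2) = 46.5.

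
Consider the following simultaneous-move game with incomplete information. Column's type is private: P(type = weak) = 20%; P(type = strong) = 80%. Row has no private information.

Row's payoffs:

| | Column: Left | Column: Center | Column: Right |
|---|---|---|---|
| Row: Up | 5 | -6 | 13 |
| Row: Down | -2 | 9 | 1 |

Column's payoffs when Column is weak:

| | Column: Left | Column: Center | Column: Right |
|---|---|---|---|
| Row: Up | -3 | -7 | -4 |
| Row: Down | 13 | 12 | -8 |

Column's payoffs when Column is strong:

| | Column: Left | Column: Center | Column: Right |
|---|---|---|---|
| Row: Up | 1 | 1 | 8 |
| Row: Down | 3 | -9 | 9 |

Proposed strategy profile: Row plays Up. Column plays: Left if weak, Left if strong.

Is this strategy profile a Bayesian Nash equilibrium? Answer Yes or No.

Row plays Up: E[Up] = 0.2·(5) + 0.8·(5) = 5; E[Down] = -2. Best-responding. ✓
Column (type weak), facing Up: Left gives -3, Center gives -7, Right gives -4. Proposed Left is best. ✓
Column (type strong), facing Up: Left gives 1, Center gives 1, Right gives 8. Proposed Left is not best — profitable deviation exists. ✗

No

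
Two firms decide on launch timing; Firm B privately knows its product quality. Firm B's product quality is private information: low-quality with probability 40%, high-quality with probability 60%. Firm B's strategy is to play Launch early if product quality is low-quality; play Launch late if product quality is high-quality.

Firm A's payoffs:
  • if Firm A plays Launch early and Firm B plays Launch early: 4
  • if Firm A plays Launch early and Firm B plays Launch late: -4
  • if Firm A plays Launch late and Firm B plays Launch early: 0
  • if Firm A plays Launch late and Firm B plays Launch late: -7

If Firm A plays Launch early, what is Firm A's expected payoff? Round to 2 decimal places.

-0.80

E[Launch early] = 0.4·4 + 0.6·(-4) = 1.6 + (-2.4) = -0.8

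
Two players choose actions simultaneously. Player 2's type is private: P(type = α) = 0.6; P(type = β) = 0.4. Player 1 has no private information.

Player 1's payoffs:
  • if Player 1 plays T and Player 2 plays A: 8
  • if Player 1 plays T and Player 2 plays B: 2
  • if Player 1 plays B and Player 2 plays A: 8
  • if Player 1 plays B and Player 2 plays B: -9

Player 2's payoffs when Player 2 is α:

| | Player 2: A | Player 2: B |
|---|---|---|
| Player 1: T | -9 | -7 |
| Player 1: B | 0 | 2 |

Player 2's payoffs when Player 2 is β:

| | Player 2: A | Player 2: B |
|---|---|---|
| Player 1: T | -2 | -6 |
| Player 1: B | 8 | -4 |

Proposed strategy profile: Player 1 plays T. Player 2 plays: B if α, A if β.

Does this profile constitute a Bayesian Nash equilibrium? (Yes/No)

Yes

Player 1 plays T: E[T] = 0.6·(2) + 0.4·(8) = 4.4; E[B] = -2.2. Best-responding. ✓
Player 2 (type α), facing T: A gives -9, B gives -7. Proposed B is best. ✓
Player 2 (type β), facing T: A gives -2, B gives -6. Proposed A is best. ✓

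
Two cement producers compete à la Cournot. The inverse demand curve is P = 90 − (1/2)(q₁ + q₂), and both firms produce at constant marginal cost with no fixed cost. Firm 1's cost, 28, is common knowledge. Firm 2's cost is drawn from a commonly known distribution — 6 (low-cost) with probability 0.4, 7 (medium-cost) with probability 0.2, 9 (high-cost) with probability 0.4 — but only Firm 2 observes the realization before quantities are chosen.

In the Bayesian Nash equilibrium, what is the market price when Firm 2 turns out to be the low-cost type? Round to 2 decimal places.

41.10

Type-c best response for Firm 2: q₂(c) = (90 − c) − q₁/2.
Firm 1 maximizes expected profit; its first-order condition is 90 − q₁ − (1/2)E[q₂] − 28 = 0.
Substituting E[q₂] and solving: E[c₂] = 7.4, so q₁ = (90 − 2·28 + 7.4)/(3/2) = 27.6.
q₂(low-cost) = 70.2, so P = 90 − (1/2)·(27.6 + 70.2) = 41.1.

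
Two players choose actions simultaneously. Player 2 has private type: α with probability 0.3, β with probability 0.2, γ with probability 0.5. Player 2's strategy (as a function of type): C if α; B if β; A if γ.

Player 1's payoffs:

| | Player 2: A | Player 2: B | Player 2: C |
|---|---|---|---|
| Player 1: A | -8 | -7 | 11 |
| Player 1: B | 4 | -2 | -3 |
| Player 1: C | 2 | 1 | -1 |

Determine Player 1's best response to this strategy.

C

E[A] = 0.3·(11) + 0.2·(-7) + 0.5·(-8) = -2.1
E[B] = 0.3·(-3) + 0.2·(-2) + 0.5·(4) = 0.7
E[C] = 0.3·(-1) + 0.2·(1) + 0.5·(2) = 0.9
Best response: C (0.9 is the largest).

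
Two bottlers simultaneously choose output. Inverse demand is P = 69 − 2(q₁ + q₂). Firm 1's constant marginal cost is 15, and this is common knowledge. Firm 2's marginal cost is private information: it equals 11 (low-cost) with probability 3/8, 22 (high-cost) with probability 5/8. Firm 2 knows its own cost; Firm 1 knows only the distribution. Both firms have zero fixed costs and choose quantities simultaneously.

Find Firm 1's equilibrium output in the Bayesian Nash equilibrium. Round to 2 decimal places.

Firm 2 with cost c maximizes (69 − 2(q₁+q₂) − c)·q₂, giving q₂(c) = (69 − c − 2q₁)/4.
E[c₂] = 3/8·11 + 5/8·22 = 17.875
Firm 1's FOC against E[q₂] yields q₁ = (69 − 2·15 + E[c₂])/6 = (69 − 30 + 17.875)/6 = 9.47917.

9.48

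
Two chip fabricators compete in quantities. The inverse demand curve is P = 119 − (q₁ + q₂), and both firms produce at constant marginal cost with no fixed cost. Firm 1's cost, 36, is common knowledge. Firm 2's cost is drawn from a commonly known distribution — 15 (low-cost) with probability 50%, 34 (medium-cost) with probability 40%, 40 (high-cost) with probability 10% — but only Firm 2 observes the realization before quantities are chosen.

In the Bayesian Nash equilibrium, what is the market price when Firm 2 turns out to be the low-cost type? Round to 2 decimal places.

54.98

Each type of Firm 2 best-responds to q₁; Firm 1 best-responds to the expected q₂ over Firm 2's types.
Firm 2 with cost c maximizes (119 − (q₁+q₂) − c)·q₂, giving q₂(c) = (119 − c − q₁)/2.
E[c₂] = 0.5·15 + 0.4·34 + 0.1·40 = 25.1
Firm 1's FOC against E[q₂] yields q₁ = (119 − 2·36 + E[c₂])/3 = (119 − 72 + 25.1)/3 = 24.0333.
q₂(low-cost) = 39.9833, so P = 119 − (24.0333 + 39.9833) = 54.9833.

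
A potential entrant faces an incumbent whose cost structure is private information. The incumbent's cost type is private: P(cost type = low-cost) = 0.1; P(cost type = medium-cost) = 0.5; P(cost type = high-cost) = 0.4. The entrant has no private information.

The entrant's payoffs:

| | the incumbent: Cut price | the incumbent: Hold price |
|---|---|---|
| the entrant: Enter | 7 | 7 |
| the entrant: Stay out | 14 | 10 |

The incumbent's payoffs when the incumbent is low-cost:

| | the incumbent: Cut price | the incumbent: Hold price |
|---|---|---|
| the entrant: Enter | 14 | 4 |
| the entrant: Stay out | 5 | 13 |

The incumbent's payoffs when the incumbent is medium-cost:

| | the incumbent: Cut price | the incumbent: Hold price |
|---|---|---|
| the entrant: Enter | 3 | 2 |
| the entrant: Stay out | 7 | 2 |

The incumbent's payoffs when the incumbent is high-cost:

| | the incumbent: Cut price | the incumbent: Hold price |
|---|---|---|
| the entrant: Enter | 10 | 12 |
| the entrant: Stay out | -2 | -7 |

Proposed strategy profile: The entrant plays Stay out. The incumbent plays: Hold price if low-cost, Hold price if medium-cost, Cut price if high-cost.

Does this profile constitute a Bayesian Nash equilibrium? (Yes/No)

A profile is a BNE iff every type of every player is best-responding given beliefs about the other side.
The entrant plays Stay out: E[Stay out] = 0.1·(10) + 0.5·(10) + 0.4·(14) = 11.6; E[Enter] = 7. Best-responding. ✓
The incumbent (cost type low-cost), facing Stay out: Cut price gives 5, Hold price gives 13. Proposed Hold price is best. ✓
The incumbent (cost type medium-cost), facing Stay out: Cut price gives 7, Hold price gives 2. Proposed Hold price is not best — profitable deviation exists. ✗
The incumbent (cost type high-cost), facing Stay out: Cut price gives -2, Hold price gives -7. Proposed Cut price is best. ✓

No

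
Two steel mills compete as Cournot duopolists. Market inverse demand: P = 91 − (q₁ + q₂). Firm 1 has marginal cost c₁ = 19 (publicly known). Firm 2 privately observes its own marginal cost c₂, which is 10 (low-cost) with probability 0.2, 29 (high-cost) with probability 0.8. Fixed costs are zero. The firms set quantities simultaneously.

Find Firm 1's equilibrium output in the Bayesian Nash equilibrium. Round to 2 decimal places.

Type-c best response for Firm 2: q₂(c) = (91 − c)/2 − q₁/2.
Firm 1 maximizes expected profit; its first-order condition is 91 − 2q₁ − E[q₂] − 19 = 0.
Substituting E[q₂] and solving: E[c₂] = 25.2, so q₁ = (91 − 2·19 + 25.2)/3 = 26.0667.

26.07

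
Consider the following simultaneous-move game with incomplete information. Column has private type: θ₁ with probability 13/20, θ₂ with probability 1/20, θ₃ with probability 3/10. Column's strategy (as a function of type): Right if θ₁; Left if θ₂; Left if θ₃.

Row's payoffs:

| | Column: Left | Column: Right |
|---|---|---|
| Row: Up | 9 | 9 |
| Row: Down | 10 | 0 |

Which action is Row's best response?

Compute Row's expected payoff for each action, taking the expectation over Column's type.
E[Up] = 13/20·(9) + 1/20·(9) + 3/10·(9) = 9
E[Down] = 13/20·(0) + 1/20·(10) + 3/10·(10) = 7/2
Best response: Up (9 is the largest).

Up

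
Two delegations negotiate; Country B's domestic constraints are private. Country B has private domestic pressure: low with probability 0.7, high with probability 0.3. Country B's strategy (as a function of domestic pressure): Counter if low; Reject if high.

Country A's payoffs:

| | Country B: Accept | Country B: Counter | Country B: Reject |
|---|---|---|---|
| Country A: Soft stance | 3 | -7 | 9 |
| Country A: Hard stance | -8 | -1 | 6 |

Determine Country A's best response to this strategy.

Compute Country A's expected payoff for each action, taking the expectation over Country B's type.
E[Soft stance] = 0.7·(-7) + 0.3·(9) = -2.2
E[Hard stance] = 0.7·(-1) + 0.3·(6) = 1.1
Best response: Hard stance (1.1 is the largest).

Hard stance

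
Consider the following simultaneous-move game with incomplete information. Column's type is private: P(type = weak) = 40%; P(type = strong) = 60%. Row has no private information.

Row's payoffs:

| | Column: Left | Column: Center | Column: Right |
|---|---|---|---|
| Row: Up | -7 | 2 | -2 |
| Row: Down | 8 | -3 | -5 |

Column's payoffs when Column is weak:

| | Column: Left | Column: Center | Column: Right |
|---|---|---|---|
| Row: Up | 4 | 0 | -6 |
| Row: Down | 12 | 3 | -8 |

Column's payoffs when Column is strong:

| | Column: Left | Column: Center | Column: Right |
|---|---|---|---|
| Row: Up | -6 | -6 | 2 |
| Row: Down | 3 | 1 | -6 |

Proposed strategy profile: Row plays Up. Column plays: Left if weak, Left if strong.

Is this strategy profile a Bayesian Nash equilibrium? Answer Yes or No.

No

Row plays Up: E[Up] = 0.4·(-7) + 0.6·(-7) = -7; E[Down] = 8. Not best-responding. ✗
Column (type weak), facing Up: Left gives 4, Center gives 0, Right gives -6. Proposed Left is best. ✓
Column (type strong), facing Up: Left gives -6, Center gives -6, Right gives 2. Proposed Left is not best — profitable deviation exists. ✗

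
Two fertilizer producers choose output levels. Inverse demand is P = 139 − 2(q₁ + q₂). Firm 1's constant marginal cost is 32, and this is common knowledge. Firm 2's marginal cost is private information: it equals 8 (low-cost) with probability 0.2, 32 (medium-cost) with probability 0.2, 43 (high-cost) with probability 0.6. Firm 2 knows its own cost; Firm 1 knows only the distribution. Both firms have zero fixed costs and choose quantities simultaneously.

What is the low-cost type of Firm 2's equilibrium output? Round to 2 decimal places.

23.68

Type-c best response for Firm 2: q₂(c) = (139 − c)/4 − q₁/2.
Firm 1 maximizes expected profit; its first-order condition is 139 − 4q₁ − 2E[q₂] − 32 = 0.
Substituting E[q₂] and solving: E[c₂] = 33.8, so q₁ = (139 − 2·32 + 33.8)/6 = 18.1333.
q₂(low-cost) = (139 − 8 − 2·18.1333)/4 = 23.6833.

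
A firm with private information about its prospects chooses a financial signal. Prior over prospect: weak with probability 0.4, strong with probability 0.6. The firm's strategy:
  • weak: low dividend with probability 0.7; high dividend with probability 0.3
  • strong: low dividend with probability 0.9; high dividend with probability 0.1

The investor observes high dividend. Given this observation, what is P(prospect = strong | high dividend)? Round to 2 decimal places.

0.33

P(high dividend) = 0.4·0.3 + 0.6·0.1 = 0.18
P(strong | high dividend) = (0.6·0.1) / 0.18 = 0.06 / 0.18 = 0.333333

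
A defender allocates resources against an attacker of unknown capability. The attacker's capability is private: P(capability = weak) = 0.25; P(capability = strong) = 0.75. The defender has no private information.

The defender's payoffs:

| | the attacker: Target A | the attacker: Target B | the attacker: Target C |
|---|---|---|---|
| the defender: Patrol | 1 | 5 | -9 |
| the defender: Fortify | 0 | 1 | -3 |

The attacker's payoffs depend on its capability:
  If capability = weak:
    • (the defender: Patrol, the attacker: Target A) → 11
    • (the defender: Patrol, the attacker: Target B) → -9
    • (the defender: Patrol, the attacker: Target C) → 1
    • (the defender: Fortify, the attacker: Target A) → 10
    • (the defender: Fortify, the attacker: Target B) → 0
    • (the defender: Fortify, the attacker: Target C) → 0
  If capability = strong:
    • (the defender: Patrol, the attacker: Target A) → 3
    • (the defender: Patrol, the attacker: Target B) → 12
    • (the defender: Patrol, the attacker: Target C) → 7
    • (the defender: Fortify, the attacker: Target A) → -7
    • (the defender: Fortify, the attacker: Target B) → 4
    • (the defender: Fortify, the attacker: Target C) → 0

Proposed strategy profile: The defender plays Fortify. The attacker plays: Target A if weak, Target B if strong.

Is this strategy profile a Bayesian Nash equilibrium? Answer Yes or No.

A profile is a BNE iff every type of every player is best-responding given beliefs about the other side.
The defender plays Fortify: E[Fortify] = 0.25·(0) + 0.75·(1) = 0.75; E[Patrol] = 4. Not best-responding. ✗
The attacker (capability weak), facing Fortify: Target A gives 10, Target B gives 0, Target C gives 0. Proposed Target A is best. ✓
The attacker (capability strong), facing Fortify: Target A gives -7, Target B gives 4, Target C gives 0. Proposed Target B is best. ✓

No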